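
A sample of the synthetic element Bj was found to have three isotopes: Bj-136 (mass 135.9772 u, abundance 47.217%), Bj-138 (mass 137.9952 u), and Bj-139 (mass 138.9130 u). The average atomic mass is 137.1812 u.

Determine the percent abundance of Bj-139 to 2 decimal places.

15.13%

The remaining 52.783% is split between Bj-138 (fraction x) and Bj-139 (fraction 0.52783 − x).
Substituting: 137.9952x + 138.9130(0.52783 − x) = 72.976845476
(137.9952 − 138.9130)x = -0.345603314  ⇒  x = 0.37656, y = 0.15127
Bj-138: 37.66%, Bj-139: 15.13%.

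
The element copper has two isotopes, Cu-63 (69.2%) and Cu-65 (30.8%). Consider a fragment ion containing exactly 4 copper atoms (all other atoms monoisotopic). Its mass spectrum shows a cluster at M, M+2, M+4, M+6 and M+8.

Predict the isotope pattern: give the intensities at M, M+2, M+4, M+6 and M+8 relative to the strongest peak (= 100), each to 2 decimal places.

56.17 : 100.00 : 66.76 : 19.81 : 2.20

The 4 Cu atoms are independent, so intensities follow the terms of (0.692 + 0.308)^4.
P(M) = 0.692^4 = 0.229311
P(M+2) = 4 × 0.692^3 × 0.308^1 = 0.408253
P(M+4) = 6 × 0.692^2 × 0.308^2 = 0.272562
P(M+6) = 4 × 0.692^1 × 0.308^3 = 0.080876
P(M+8) = 0.308^4 = 0.008999
The M+2 peak is largest (0.408253); scaling to 100 gives 56.17 : 100.00 : 66.76 : 19.81 : 2.20.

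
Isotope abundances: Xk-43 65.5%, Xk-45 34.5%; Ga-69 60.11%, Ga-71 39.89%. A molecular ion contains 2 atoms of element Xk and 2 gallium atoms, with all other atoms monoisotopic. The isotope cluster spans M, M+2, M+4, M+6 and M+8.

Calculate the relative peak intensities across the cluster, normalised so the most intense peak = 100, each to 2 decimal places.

42.01 : 100.00 : 88.88 : 34.95 : 5.13

Element Xk pattern (n=2): 0.429025 : 0.45195 : 0.119025
Gallium pattern (n=2): 0.36132121 : 0.47955758 : 0.15912121
Convolve the two distributions (both contribute in 2-u steps):
  M: 0.429025×0.36132121 = 0.155016
  M+2: 0.429025×0.47955758 + 0.45195×0.36132121 = 0.369041
  M+4: 0.429025×0.15912121 + 0.45195×0.47955758 + 0.119025×0.36132121 = 0.328009
  M+6: 0.45195×0.15912121 + 0.119025×0.47955758 = 0.128994
  M+8: 0.119025×0.15912121 = 0.018939
Scale to base peak (0.369041) = 100: 42.01 : 100.00 : 88.88 : 34.95 : 5.13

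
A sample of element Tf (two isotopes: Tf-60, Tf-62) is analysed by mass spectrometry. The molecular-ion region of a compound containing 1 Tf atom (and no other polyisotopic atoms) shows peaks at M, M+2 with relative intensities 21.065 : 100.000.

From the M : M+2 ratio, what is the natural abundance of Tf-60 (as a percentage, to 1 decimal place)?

17.4%

If p is the fraction of Tf that is Tf-60, then I(M+2)/I(M) = [C(1,1)·p^0·(1−p)] / p^1 = 1·(1−p)/p = 100.000/21.065 = 4.7472
(1−p)/p = 4.7472/1 = 4.7472  ⇒  p = 1/(1 + 4.7472) = 0.1740
Tf-60: 17.4%, Tf-62: 82.6%.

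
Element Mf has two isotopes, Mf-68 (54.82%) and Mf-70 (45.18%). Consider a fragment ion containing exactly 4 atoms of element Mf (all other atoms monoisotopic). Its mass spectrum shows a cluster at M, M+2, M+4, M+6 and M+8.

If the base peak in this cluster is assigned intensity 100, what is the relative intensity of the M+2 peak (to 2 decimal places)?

Term probabilities: M 0.0903, M+2 0.2977, M+4 0.3681, M+6 0.2022, M+8 0.0417. Base peak = M+4.
P(M+4) = C(4,2) × 0.5482^2 × 0.4518^2 = 6 × 0.30052324 × 0.20412324 = 0.368063 (base)
P(M+2) = C(4,1) × 0.5482^3 × 0.4518^1 = 4 × 0.16474684 × 0.4518 = 0.297730
Relative intensity = 0.297730 / 0.368063 × 100 = 80.89

80.89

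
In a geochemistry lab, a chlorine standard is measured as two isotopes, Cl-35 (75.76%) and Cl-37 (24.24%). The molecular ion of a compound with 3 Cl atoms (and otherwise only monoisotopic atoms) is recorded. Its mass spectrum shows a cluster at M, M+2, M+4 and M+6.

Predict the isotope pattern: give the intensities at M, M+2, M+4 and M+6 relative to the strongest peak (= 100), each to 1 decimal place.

100.0 : 96.0 : 30.7 : 3.3

Expanding (0.7576 + 0.2424)^3:
P(M) = 0.7576^3 = 0.434830
P(M+2) = 3 × 0.7576^2 × 0.2424^1 = 0.417382
P(M+4) = 3 × 0.7576^1 × 0.2424^2 = 0.133545
P(M+6) = 0.2424^3 = 0.014243
The M peak is largest (0.434830); scaling to 100 gives 100.0 : 96.0 : 30.7 : 3.3.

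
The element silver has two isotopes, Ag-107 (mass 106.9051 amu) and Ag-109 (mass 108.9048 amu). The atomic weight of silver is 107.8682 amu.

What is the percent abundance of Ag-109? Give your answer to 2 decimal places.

With x = fraction of Ag-107 (so Ag-109 is 1 − x):
106.9051·x + 108.9048·(1 − x) = 107.8682
(106.9051 − 108.9048)·x = 107.8682 − 108.9048
x = -1.0366 / -1.9997 = 0.51838 → 51.84% Ag-107, 48.16% Ag-109.

48.16%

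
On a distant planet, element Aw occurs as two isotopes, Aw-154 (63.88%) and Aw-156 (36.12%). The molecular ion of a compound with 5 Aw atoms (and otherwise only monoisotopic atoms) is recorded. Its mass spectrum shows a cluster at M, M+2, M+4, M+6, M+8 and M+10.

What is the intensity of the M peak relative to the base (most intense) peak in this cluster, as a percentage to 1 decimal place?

31.3%

Binomial terms of (0.6388 + 0.3612)^5: M 0.1064, M+2 0.3007, M+4 0.3401, M+6 0.1923, M+8 0.0544, M+10 0.0061 → M+4 is the base peak.
P(M+4) = C(5,2) × 0.6388^3 × 0.3612^2 = 10 × 0.2606722 × 0.13046544 = 0.340087 (base)
P(M) = C(5,0) × 0.6388^5 × 0.3612^0 = 1 × 0.10637132 × 1.0000 = 0.106371
Relative intensity = 0.106371 / 0.340087 × 100 = 31.3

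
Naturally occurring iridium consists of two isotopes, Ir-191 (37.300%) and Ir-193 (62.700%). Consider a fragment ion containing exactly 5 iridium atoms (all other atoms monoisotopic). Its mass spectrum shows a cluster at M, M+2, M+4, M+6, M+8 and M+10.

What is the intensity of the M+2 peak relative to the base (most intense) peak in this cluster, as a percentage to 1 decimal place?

Binomial terms of (0.37300 + 0.62700)^5: M 0.0072, M+2 0.0607, M+4 0.2040, M+6 0.3429, M+8 0.2882, M+10 0.0969 → M+6 is the base peak.
P(M+6) = C(5,3) × 0.37300^2 × 0.62700^3 = 10 × 0.139129 × 0.24649188 = 0.342942 (base)
P(M+2) = C(5,1) × 0.37300^4 × 0.62700^1 = 5 × 0.01935688 × 0.6270 = 0.060684
Relative intensity = 0.060684 / 0.342942 × 100 = 17.7

17.7%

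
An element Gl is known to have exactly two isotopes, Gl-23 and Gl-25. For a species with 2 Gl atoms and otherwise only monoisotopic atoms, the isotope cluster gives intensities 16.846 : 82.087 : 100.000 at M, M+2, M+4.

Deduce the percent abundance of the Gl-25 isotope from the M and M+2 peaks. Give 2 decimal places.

70.90%

If p is the fraction of Gl that is Gl-23, then I(M+2)/I(M) = [C(2,1)·p^1·(1−p)] / p^2 = 2·(1−p)/p = 82.087/16.846 = 4.8728
(1−p)/p = 4.8728/2 = 2.4364  ⇒  p = 1/(1 + 2.4364) = 0.2910
Gl-23: 29.10%, Gl-25: 70.90%.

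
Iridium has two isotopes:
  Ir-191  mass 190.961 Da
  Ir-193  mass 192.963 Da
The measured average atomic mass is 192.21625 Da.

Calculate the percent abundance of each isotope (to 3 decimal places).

Let x be the fractional abundance of Ir-191; then Ir-193 has abundance 1 − x.
190.961·x + 192.963·(1 − x) = 192.21625
(190.961 − 192.963)·x = 192.21625 − 192.963
x = -0.74675 / -2.002 = 0.37300 → 37.300% Ir-191, 62.700% Ir-193.

Ir-191: 37.300%, Ir-193: 62.700%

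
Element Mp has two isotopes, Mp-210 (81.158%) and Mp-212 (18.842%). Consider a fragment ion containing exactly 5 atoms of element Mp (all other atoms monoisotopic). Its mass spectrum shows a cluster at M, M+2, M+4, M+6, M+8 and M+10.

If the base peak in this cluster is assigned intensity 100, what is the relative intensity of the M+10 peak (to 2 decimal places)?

0.06

Binomial terms of (0.81158 + 0.18842)^5: M 0.3521, M+2 0.4087, M+4 0.1898, M+6 0.0441, M+8 0.0051, M+10 0.0002 → M+2 is the base peak.
P(M+2) = C(5,1) × 0.81158^4 × 0.18842^1 = 5 × 0.43383576 × 0.18842 = 0.408717 (base)
P(M+10) = C(5,5) × 0.81158^0 × 0.18842^5 = 1 × 1.0000 × 0.00023748 = 0.000237
Relative intensity = 0.000237 / 0.408717 × 100 = 0.06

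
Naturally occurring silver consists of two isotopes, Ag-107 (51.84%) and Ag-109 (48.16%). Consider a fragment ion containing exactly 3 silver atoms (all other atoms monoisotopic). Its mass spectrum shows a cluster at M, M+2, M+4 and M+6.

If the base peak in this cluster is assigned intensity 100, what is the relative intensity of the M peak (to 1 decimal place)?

(0.5184 + 0.4816)^3 gives M 0.1393, M+2 0.3883, M+4 0.3607, M+6 0.1117; the largest is M+2.
P(M+2) = C(3,1) × 0.5184^2 × 0.4816^1 = 3 × 0.26873856 × 0.4816 = 0.388273 (base)
P(M) = C(3,0) × 0.5184^3 × 0.4816^0 = 1 × 0.13931407 × 1.0000 = 0.139314
Relative intensity = 0.139314 / 0.388273 × 100 = 35.9

35.9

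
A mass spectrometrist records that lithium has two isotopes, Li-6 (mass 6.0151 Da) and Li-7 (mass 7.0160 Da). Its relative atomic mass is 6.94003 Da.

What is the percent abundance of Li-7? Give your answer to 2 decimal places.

92.41%

With x = fraction of Li-6 (so Li-7 is 1 − x):
6.0151·x + 7.0160·(1 − x) = 6.94003
(6.0151 − 7.0160)·x = 6.94003 − 7.0160
x = -0.07597 / -1.0009 = 0.07590 → 7.59% Li-6, 92.41% Li-7.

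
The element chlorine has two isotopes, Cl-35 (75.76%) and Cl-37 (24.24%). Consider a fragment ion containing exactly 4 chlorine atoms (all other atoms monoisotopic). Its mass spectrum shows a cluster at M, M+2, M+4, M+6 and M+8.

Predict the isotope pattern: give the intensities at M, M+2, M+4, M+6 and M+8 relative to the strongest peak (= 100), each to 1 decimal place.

78.1 : 100.0 : 48.0 : 10.2 : 0.8

Expanding (0.7576 + 0.2424)^4:
P(M) = 0.7576^4 = 0.329428
P(M+2) = 4 × 0.7576^3 × 0.2424^1 = 0.421612
P(M+4) = 6 × 0.7576^2 × 0.2424^2 = 0.202347
P(M+6) = 4 × 0.7576^1 × 0.2424^3 = 0.043162
P(M+8) = 0.2424^4 = 0.003452
The M+2 peak is largest (0.421612); scaling to 100 gives 78.1 : 100.0 : 48.0 : 10.2 : 0.8.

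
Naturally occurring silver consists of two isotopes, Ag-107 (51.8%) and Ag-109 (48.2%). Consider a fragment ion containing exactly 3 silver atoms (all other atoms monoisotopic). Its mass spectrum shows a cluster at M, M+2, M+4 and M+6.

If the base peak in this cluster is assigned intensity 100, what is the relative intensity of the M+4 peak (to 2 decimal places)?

Term probabilities: M 0.1390, M+2 0.3880, M+4 0.3610, M+6 0.1120. Base peak = M+2.
P(M+2) = C(3,1) × 0.518^2 × 0.482^1 = 3 × 0.268324 × 0.4820 = 0.387997 (base)
P(M+4) = C(3,2) × 0.518^1 × 0.482^2 = 3 × 0.5180 × 0.232324 = 0.361031
Relative intensity = 0.361031 / 0.387997 × 100 = 93.05

93.05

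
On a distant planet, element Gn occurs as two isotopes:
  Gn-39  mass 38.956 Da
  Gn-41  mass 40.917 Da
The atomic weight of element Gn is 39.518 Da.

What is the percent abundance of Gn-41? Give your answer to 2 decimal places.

28.66%

With x = fraction of Gn-39 (so Gn-41 is 1 − x):
38.956·x + 40.917·(1 − x) = 39.518
(38.956 − 40.917)·x = 39.518 − 40.917
x = -1.399 / -1.961 = 0.71341 → 71.34% Gn-39, 28.66% Gn-41.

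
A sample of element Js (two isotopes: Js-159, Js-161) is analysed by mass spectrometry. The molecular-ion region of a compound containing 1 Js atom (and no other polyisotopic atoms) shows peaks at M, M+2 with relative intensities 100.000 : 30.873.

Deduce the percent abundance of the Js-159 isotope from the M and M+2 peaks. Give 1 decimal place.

Write p for the Js-159 fraction. I(M+2)/I(M) = [C(1,1)·p^0·(1−p)] / p^1 = 1·(1−p)/p = 30.873/100.000 = 0.3087
(1−p)/p = 0.3087/1 = 0.3087  ⇒  p = 1/(1 + 0.3087) = 0.7641
Js-159: 76.4%, Js-161: 23.6%.

76.4%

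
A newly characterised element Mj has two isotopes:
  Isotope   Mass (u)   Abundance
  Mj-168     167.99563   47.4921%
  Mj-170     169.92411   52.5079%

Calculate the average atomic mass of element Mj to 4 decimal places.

169.0082 u

The abundance-weighted mean is 0.474921 × 167.99563 + 0.525079 × 169.92411
= 79.784653 + 89.223582 = 169.008235 u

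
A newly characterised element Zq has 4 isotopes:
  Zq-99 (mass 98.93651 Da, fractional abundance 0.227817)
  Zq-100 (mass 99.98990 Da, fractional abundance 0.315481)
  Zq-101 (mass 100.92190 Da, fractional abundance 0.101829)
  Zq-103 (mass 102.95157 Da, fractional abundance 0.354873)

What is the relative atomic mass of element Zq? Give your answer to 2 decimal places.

Average mass = Σ (abundance × isotope mass) = 0.227817 × 98.93651 + 0.315481 × 99.98990 + 0.101829 × 100.92190 + 0.354873 × 102.95157
= 22.539419 + 31.544914 + 10.276776 + 36.534733 = 100.895842 Da

100.90 Da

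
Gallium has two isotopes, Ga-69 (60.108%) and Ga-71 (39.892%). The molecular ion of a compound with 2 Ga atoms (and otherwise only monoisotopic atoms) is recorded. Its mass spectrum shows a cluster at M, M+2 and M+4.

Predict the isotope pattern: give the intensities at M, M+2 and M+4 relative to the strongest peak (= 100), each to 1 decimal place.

Each Ga atom is independently Ga-69 (p = 0.60108) or Ga-71 (q = 0.39892); the cluster is the binomial expansion (p + q)^2.
P(M) = 0.60108^2 = 0.361297
P(M+2) = 2 × 0.60108^1 × 0.39892^1 = 0.479566
P(M+4) = 0.39892^2 = 0.159137
The M+2 peak is largest (0.479566); scaling to 100 gives 75.3 : 100.0 : 33.2.

75.3 : 100.0 : 33.2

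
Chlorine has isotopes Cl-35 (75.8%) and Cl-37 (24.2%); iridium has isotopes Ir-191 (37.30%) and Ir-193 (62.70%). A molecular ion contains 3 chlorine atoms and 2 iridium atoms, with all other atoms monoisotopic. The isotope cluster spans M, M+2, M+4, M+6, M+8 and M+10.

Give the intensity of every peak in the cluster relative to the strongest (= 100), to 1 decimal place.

15.7 : 68.0 : 100.0 : 59.3 : 15.3 : 1.4

Chlorine pattern (n=3): 0.43551951 : 0.41713346 : 0.13317454 : 0.01417249
Iridium pattern (n=2): 0.139129 : 0.467742 : 0.393129
Convolve the two distributions (both contribute in 2-u steps):
  M: 0.43551951×0.139129 = 0.060593
  M+2: 0.43551951×0.467742 + 0.41713346×0.139129 = 0.261746
  M+4: 0.43551951×0.393129 + 0.41713346×0.467742 + 0.13317454×0.139129 = 0.384855
  M+6: 0.41713346×0.393129 + 0.13317454×0.467742 + 0.01417249×0.139129 = 0.228250
  M+8: 0.13317454×0.393129 + 0.01417249×0.467742 = 0.058984
  M+10: 0.01417249×0.393129 = 0.005572
Scale to base peak (0.384855) = 100: 15.7 : 68.0 : 100.0 : 59.3 : 15.3 : 1.4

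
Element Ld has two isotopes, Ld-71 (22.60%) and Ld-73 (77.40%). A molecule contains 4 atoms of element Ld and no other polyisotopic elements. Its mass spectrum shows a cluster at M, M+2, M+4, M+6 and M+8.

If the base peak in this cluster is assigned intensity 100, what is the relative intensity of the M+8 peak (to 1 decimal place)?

85.6

Binomial terms of (0.2260 + 0.7740)^4: M 0.0026, M+2 0.0357, M+4 0.1836, M+6 0.4192, M+8 0.3589 → M+6 is the base peak.
P(M+6) = C(4,3) × 0.2260^1 × 0.7740^3 = 4 × 0.2260 × 0.46368482 = 0.419171 (base)
P(M+8) = C(4,4) × 0.2260^0 × 0.7740^4 = 1 × 1.0000 × 0.35889205 = 0.358892
Relative intensity = 0.358892 / 0.419171 × 100 = 85.6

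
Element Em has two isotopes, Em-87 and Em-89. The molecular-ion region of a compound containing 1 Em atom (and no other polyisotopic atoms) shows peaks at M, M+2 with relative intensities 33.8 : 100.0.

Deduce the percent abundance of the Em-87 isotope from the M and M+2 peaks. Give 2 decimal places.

If p is the fraction of Em that is Em-87, then I(M+2)/I(M) = [C(1,1)·p^0·(1−p)] / p^1 = 1·(1−p)/p = 100.0/33.8 = 2.9586
(1−p)/p = 2.9586/1 = 2.9586  ⇒  p = 1/(1 + 2.9586) = 0.2526
Em-87: 25.26%, Em-89: 74.74%.

25.26%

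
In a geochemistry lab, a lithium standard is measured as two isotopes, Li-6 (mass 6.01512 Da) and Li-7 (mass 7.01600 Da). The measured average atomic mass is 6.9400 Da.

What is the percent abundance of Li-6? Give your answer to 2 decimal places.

7.59%

Let x be the fractional abundance of Li-6; then Li-7 has abundance 1 − x.
6.01512·x + 7.01600·(1 − x) = 6.9400
(6.01512 − 7.01600)·x = 6.9400 − 7.01600
x = -0.07600 / -1.00088 = 0.07593 → 7.59% Li-6, 92.41% Li-7.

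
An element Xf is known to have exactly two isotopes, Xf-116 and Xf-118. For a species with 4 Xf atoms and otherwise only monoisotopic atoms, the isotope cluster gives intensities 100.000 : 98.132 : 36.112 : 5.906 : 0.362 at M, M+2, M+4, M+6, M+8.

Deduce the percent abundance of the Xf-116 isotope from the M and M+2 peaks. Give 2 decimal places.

80.30%

Let p = fractional abundance of Xf-116. I(M+2)/I(M) = [C(4,1)·p^3·(1−p)] / p^4 = 4·(1−p)/p = 98.132/100.000 = 0.9813
(1−p)/p = 0.9813/4 = 0.2453  ⇒  p = 1/(1 + 0.2453) = 0.8030
Xf-116: 80.30%, Xf-118: 19.70%.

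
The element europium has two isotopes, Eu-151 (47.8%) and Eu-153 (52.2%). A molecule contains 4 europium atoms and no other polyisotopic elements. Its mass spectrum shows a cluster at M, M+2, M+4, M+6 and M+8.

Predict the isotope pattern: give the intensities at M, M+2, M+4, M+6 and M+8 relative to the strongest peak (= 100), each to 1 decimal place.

14.0 : 61.0 : 100.0 : 72.8 : 19.9

Expanding (0.478 + 0.522)^4:
P(M) = 0.478^4 = 0.052205
P(M+2) = 4 × 0.478^3 × 0.522^1 = 0.228042
P(M+4) = 6 × 0.478^2 × 0.522^2 = 0.373549
P(M+6) = 4 × 0.478^1 × 0.522^3 = 0.271956
P(M+8) = 0.522^4 = 0.074248
The M+4 peak is largest (0.373549); scaling to 100 gives 14.0 : 61.0 : 100.0 : 72.8 : 19.9.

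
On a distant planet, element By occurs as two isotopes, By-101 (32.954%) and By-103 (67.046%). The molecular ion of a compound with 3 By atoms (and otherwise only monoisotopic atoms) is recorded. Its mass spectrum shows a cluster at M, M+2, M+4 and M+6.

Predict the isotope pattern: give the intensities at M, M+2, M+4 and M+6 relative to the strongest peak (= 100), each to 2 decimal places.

8.05 : 49.15 : 100.00 : 67.82

Each By atom is independently By-101 (p = 0.32954) or By-103 (q = 0.67046); the cluster is the binomial expansion (p + q)^3.
P(M) = 0.32954^3 = 0.035787
P(M+2) = 3 × 0.32954^2 × 0.67046^1 = 0.218429
P(M+4) = 3 × 0.32954^1 × 0.67046^2 = 0.444401
P(M+6) = 0.67046^3 = 0.301383
The M+4 peak is largest (0.444401); scaling to 100 gives 8.05 : 49.15 : 100.00 : 67.82.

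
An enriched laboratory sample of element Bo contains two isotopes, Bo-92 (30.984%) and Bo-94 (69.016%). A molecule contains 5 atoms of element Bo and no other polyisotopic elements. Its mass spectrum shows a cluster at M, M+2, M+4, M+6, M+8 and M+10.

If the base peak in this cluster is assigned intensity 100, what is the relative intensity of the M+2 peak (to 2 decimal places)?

Term probabilities: M 0.0029, M+2 0.0318, M+4 0.1417, M+6 0.3156, M+8 0.3515, M+10 0.1566. Base peak = M+8.
P(M+8) = C(5,4) × 0.30984^1 × 0.69016^4 = 5 × 0.30984 × 0.22688153 = 0.351485 (base)
P(M+2) = C(5,1) × 0.30984^4 × 0.69016^1 = 5 × 0.00921616 × 0.69016 = 0.031803
Relative intensity = 0.031803 / 0.351485 × 100 = 9.05

9.05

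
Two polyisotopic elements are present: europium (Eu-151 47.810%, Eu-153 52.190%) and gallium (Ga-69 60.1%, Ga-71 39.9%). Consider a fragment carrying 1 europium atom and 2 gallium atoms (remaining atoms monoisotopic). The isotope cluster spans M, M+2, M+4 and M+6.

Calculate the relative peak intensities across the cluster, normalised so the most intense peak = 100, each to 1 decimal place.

41.3 : 100.0 : 78.1 : 19.9

Europium pattern (n=1): 0.4781 : 0.5219
Gallium pattern (n=2): 0.361201 : 0.479598 : 0.159201
Convolve the two distributions (both contribute in 2-u steps):
  M: 0.4781×0.361201 = 0.172690
  M+2: 0.4781×0.479598 + 0.5219×0.361201 = 0.417807
  M+4: 0.4781×0.159201 + 0.5219×0.479598 = 0.326416
  M+6: 0.5219×0.159201 = 0.083087
Scale to base peak (0.417807) = 100: 41.3 : 100.0 : 78.1 : 19.9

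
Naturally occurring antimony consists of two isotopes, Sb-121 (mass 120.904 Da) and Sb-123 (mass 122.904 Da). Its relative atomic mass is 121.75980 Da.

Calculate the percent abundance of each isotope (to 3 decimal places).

With x = fraction of Sb-121 (so Sb-123 is 1 − x):
120.904·x + 122.904·(1 − x) = 121.75980
(120.904 − 122.904)·x = 121.75980 − 122.904
x = -1.14420 / -2.000 = 0.57210 → 57.210% Sb-121, 42.790% Sb-123.

Sb-121: 57.210%, Sb-123: 42.790%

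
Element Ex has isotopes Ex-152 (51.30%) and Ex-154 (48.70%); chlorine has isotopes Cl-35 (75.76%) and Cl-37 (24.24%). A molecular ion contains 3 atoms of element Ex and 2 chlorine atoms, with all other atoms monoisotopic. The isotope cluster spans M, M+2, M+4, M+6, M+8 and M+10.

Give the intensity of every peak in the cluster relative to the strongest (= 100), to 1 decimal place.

21.6 : 75.4 : 100.0 : 62.2 : 17.8 : 1.9

Element Ex pattern (n=3): 0.1350057 : 0.38448991 : 0.36500309 : 0.1155013
Chlorine pattern (n=2): 0.57395776 : 0.36728448 : 0.05875776
Convolve the two distributions (both contribute in 2-u steps):
  M: 0.1350057×0.57395776 = 0.077488
  M+2: 0.1350057×0.36728448 + 0.38448991×0.57395776 = 0.270266
  M+4: 0.1350057×0.05875776 + 0.38448991×0.36728448 + 0.36500309×0.57395776 = 0.358646
  M+6: 0.38448991×0.05875776 + 0.36500309×0.36728448 + 0.1155013×0.57395776 = 0.222945
  M+8: 0.36500309×0.05875776 + 0.1155013×0.36728448 = 0.063869
  M+10: 0.1155013×0.05875776 = 0.006787
Scale to base peak (0.358646) = 100: 21.6 : 75.4 : 100.0 : 62.2 : 17.8 : 1.9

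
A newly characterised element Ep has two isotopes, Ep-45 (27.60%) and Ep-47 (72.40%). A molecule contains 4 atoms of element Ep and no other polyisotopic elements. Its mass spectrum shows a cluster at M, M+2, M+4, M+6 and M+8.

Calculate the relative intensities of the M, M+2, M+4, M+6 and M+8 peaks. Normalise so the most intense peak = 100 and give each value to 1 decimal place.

The 4 Ep atoms are independent, so intensities follow the terms of (0.2760 + 0.7240)^4.
P(M) = 0.2760^4 = 0.005803
P(M+2) = 4 × 0.2760^3 × 0.7240^1 = 0.060887
P(M+4) = 6 × 0.2760^2 × 0.7240^2 = 0.239578
P(M+6) = 4 × 0.2760^1 × 0.7240^3 = 0.418972
P(M+8) = 0.7240^4 = 0.274760
The M+6 peak is largest (0.418972); scaling to 100 gives 1.4 : 14.5 : 57.2 : 100.0 : 65.6.

1.4 : 14.5 : 57.2 : 100.0 : 65.6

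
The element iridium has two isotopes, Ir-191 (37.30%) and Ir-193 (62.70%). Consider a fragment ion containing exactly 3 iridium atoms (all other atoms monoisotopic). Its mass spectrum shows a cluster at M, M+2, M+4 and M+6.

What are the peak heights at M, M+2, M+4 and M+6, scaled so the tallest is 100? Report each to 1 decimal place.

11.8 : 59.5 : 100.0 : 56.0

Expanding (0.3730 + 0.6270)^3:
P(M) = 0.3730^3 = 0.051895
P(M+2) = 3 × 0.3730^2 × 0.6270^1 = 0.261702
P(M+4) = 3 × 0.3730^1 × 0.6270^2 = 0.439911
P(M+6) = 0.6270^3 = 0.246492
The M+4 peak is largest (0.439911); scaling to 100 gives 11.8 : 59.5 : 100.0 : 56.0.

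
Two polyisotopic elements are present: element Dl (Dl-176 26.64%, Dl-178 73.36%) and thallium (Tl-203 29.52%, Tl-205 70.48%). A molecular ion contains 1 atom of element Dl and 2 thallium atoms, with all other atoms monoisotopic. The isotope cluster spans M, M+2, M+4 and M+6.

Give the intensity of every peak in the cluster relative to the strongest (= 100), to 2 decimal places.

Element Dl pattern (n=1): 0.2664 : 0.7336
Thallium pattern (n=2): 0.08714304 : 0.41611392 : 0.49674304
Convolve the two distributions (both contribute in 2-u steps):
  M: 0.2664×0.08714304 = 0.023215
  M+2: 0.2664×0.41611392 + 0.7336×0.08714304 = 0.174781
  M+4: 0.2664×0.49674304 + 0.7336×0.41611392 = 0.437594
  M+6: 0.7336×0.49674304 = 0.364411
Scale to base peak (0.437594) = 100: 5.31 : 39.94 : 100.00 : 83.28

5.31 : 39.94 : 100.00 : 83.28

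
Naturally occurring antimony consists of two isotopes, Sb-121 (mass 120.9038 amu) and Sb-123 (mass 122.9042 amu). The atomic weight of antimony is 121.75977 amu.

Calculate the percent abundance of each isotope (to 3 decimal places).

Let x be the fractional abundance of Sb-121; then Sb-123 has abundance 1 − x.
120.9038·x + 122.9042·(1 − x) = 121.75977
(120.9038 − 122.9042)·x = 121.75977 − 122.9042
x = -1.14443 / -2.0004 = 0.57210 → 57.210% Sb-121, 42.790% Sb-123.

Sb-121: 57.210%, Sb-123: 42.790%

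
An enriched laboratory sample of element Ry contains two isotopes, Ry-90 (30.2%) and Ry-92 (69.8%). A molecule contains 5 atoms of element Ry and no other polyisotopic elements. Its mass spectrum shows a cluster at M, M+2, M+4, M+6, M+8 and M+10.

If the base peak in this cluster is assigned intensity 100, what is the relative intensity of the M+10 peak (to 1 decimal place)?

(0.302 + 0.698)^5 gives M 0.0025, M+2 0.0290, M+4 0.1342, M+6 0.3102, M+8 0.3584, M+10 0.1657; the largest is M+8.
P(M+8) = C(5,4) × 0.302^1 × 0.698^4 = 5 × 0.3020 × 0.23736774 = 0.358425 (base)
P(M+10) = C(5,5) × 0.302^0 × 0.698^5 = 1 × 1.0000 × 0.16568268 = 0.165683
Relative intensity = 0.165683 / 0.358425 × 100 = 46.2

46.2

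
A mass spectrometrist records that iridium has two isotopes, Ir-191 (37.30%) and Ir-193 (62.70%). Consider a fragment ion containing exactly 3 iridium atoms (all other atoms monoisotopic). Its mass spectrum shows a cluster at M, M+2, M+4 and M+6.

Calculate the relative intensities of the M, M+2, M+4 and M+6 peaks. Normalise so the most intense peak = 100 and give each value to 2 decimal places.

Each Ir atom is independently Ir-191 (p = 0.3730) or Ir-193 (q = 0.6270); the cluster is the binomial expansion (p + q)^3.
P(M) = 0.3730^3 = 0.051895
P(M+2) = 3 × 0.3730^2 × 0.6270^1 = 0.261702
P(M+4) = 3 × 0.3730^1 × 0.6270^2 = 0.439911
P(M+6) = 0.6270^3 = 0.246492
The M+4 peak is largest (0.439911); scaling to 100 gives 11.80 : 59.49 : 100.00 : 56.03.

11.80 : 59.49 : 100.00 : 56.03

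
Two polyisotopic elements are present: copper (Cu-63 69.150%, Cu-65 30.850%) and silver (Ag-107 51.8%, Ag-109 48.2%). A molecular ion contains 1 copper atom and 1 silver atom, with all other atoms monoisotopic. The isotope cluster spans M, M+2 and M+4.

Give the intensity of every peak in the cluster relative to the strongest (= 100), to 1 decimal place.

72.6 : 100.0 : 30.2

Copper pattern (n=1): 0.6915 : 0.3085
Silver pattern (n=1): 0.5180 : 0.4820
Convolve the two distributions (both contribute in 2-u steps):
  M: 0.6915×0.5180 = 0.358197
  M+2: 0.6915×0.4820 + 0.3085×0.5180 = 0.493106
  M+4: 0.3085×0.4820 = 0.148697
Scale to base peak (0.493106) = 100: 72.6 : 100.0 : 30.2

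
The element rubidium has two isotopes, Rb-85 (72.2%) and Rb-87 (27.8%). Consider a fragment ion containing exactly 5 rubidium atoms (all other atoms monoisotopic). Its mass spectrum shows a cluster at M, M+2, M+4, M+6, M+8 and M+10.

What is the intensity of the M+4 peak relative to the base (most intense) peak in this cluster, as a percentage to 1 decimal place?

77.0%

Term probabilities: M 0.1962, M+2 0.3777, M+4 0.2909, M+6 0.1120, M+8 0.0216, M+10 0.0017. Base peak = M+2.
P(M+2) = C(5,1) × 0.722^4 × 0.278^1 = 5 × 0.27173701 × 0.2780 = 0.377714 (base)
P(M+4) = C(5,2) × 0.722^3 × 0.278^2 = 10 × 0.37636705 × 0.077284 = 0.290872
Relative intensity = 0.290872 / 0.377714 × 100 = 77.0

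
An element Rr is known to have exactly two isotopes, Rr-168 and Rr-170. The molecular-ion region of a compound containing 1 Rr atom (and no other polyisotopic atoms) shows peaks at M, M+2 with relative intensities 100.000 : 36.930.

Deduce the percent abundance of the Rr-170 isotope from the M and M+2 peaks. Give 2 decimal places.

If p is the fraction of Rr that is Rr-168, then I(M+2)/I(M) = [C(1,1)·p^0·(1−p)] / p^1 = 1·(1−p)/p = 36.930/100.000 = 0.3693
(1−p)/p = 0.3693/1 = 0.3693  ⇒  p = 1/(1 + 0.3693) = 0.7303
Rr-168: 73.03%, Rr-170: 26.97%.

26.97%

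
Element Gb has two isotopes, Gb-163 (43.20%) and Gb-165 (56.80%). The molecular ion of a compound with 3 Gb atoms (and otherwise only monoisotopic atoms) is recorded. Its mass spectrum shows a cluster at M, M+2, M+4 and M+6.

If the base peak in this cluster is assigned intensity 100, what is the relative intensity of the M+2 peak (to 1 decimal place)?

76.1

(0.4320 + 0.5680)^3 gives M 0.0806, M+2 0.3180, M+4 0.4181, M+6 0.1833; the largest is M+4.
P(M+4) = C(3,2) × 0.4320^1 × 0.5680^2 = 3 × 0.4320 × 0.322624 = 0.418121 (base)
P(M+2) = C(3,1) × 0.4320^2 × 0.5680^1 = 3 × 0.186624 × 0.5680 = 0.318007
Relative intensity = 0.318007 / 0.418121 × 100 = 76.1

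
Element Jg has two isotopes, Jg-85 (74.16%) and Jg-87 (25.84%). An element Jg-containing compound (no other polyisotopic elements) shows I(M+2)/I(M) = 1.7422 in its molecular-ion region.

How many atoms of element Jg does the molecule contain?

For n independent Jg atoms, I(M+2)/I(M) = n · (abundance Jg-87) / (abundance Jg-85) = n · 0.2584/0.7416.
n = 1.7422 × 0.7416/0.2584 = 5.00 ≈ 5

5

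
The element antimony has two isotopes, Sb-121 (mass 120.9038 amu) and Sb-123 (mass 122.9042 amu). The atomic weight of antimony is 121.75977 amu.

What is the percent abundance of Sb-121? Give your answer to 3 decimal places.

With x = fraction of Sb-121 (so Sb-123 is 1 − x):
120.9038·x + 122.9042·(1 − x) = 121.75977
(120.9038 − 122.9042)·x = 121.75977 − 122.9042
x = -1.14443 / -2.0004 = 0.57210 → 57.210% Sb-121, 42.790% Sb-123.

57.210%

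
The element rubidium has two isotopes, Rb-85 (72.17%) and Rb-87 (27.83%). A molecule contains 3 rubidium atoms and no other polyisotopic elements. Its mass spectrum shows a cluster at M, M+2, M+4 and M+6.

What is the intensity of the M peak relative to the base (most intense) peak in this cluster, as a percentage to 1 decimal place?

86.4%

(0.7217 + 0.2783)^3 gives M 0.3759, M+2 0.4349, M+4 0.1677, M+6 0.0216; the largest is M+2.
P(M+2) = C(3,1) × 0.7217^2 × 0.2783^1 = 3 × 0.52085089 × 0.2783 = 0.434858 (base)
P(M) = C(3,0) × 0.7217^3 × 0.2783^0 = 1 × 0.37589809 × 1.0000 = 0.375898
Relative intensity = 0.375898 / 0.434858 × 100 = 86.4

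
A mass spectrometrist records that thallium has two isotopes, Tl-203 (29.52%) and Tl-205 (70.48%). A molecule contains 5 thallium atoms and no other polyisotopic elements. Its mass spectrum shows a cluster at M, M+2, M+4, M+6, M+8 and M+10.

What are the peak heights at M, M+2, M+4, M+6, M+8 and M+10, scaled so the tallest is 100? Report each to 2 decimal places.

Expanding (0.2952 + 0.7048)^5:
P(M) = 0.2952^5 = 0.002242
P(M+2) = 5 × 0.2952^4 × 0.7048^1 = 0.026761
P(M+4) = 10 × 0.2952^3 × 0.7048^2 = 0.127785
P(M+6) = 10 × 0.2952^2 × 0.7048^3 = 0.305092
P(M+8) = 5 × 0.2952^1 × 0.7048^4 = 0.364208
P(M+10) = 0.7048^5 = 0.173912
The M+8 peak is largest (0.364208); scaling to 100 gives 0.62 : 7.35 : 35.09 : 83.77 : 100.00 : 47.75.

0.62 : 7.35 : 35.09 : 83.77 : 100.00 : 47.75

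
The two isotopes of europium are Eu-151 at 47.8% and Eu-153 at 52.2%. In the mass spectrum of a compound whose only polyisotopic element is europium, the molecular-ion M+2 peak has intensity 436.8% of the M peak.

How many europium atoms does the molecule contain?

For n independent Eu atoms, I(M+2)/I(M) = n · (abundance Eu-153) / (abundance Eu-151) = n · 0.522/0.478.
n = 4.368 × 0.478/0.522 = 4.00 ≈ 4

4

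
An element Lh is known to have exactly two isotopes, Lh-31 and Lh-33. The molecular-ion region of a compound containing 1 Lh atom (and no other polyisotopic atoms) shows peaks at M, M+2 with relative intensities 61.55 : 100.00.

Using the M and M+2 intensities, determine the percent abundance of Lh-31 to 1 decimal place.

38.1%

Let p = fractional abundance of Lh-31. I(M+2)/I(M) = [C(1,1)·p^0·(1−p)] / p^1 = 1·(1−p)/p = 100.00/61.55 = 1.6247
(1−p)/p = 1.6247/1 = 1.6247  ⇒  p = 1/(1 + 1.6247) = 0.3810
Lh-31: 38.1%, Lh-33: 61.9%.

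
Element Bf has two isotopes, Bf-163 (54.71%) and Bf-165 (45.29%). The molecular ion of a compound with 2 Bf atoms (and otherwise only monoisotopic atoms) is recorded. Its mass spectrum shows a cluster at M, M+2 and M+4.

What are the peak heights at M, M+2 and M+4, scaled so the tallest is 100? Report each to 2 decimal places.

60.40 : 100.00 : 41.39

Expanding (0.5471 + 0.4529)^2:
P(M) = 0.5471^2 = 0.299318
P(M+2) = 2 × 0.5471^1 × 0.4529^1 = 0.495563
P(M+4) = 0.4529^2 = 0.205118
The M+2 peak is largest (0.495563); scaling to 100 gives 60.40 : 100.00 : 41.39.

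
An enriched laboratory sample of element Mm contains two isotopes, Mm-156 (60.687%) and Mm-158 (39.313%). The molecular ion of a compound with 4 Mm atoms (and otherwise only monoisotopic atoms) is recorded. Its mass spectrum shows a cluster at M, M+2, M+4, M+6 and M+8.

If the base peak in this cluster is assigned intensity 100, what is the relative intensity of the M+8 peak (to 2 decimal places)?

Term probabilities: M 0.1356, M+2 0.3515, M+4 0.3415, M+6 0.1475, M+8 0.0239. Base peak = M+2.
P(M+2) = C(4,1) × 0.60687^3 × 0.39313^1 = 4 × 0.22350488 × 0.39313 = 0.351466 (base)
P(M+8) = C(4,4) × 0.60687^0 × 0.39313^4 = 1 × 1.0000 × 0.02388607 = 0.023886
Relative intensity = 0.023886 / 0.351466 × 100 = 6.80

6.80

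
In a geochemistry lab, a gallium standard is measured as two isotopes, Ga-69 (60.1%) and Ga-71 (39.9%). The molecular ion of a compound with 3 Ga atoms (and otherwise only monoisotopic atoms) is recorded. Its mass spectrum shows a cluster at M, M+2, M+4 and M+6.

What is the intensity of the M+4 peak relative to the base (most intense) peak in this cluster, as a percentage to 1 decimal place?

(0.601 + 0.399)^3 gives M 0.2171, M+2 0.4324, M+4 0.2870, M+6 0.0635; the largest is M+2.
P(M+2) = C(3,1) × 0.601^2 × 0.399^1 = 3 × 0.361201 × 0.3990 = 0.432358 (base)
P(M+4) = C(3,2) × 0.601^1 × 0.399^2 = 3 × 0.6010 × 0.159201 = 0.287039
Relative intensity = 0.287039 / 0.432358 × 100 = 66.4

66.4%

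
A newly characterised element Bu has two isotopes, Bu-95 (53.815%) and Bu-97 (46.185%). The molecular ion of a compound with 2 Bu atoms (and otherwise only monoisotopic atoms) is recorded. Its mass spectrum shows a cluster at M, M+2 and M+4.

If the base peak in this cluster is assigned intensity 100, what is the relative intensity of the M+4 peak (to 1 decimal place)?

Binomial terms of (0.53815 + 0.46185)^2: M 0.2896, M+2 0.4971, M+4 0.2133 → M+2 is the base peak.
P(M+2) = C(2,1) × 0.53815^1 × 0.46185^1 = 2 × 0.53815 × 0.46185 = 0.497089 (base)
P(M+4) = C(2,2) × 0.53815^0 × 0.46185^2 = 1 × 1.0000 × 0.21330542 = 0.213305
Relative intensity = 0.213305 / 0.497089 × 100 = 42.9

42.9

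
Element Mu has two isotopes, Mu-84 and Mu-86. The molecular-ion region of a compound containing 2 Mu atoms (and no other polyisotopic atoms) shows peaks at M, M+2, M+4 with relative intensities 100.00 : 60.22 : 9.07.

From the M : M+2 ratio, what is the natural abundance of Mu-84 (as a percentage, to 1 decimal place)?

76.9%

If p is the fraction of Mu that is Mu-84, then I(M+2)/I(M) = [C(2,1)·p^1·(1−p)] / p^2 = 2·(1−p)/p = 60.22/100.00 = 0.6022
(1−p)/p = 0.6022/2 = 0.3011  ⇒  p = 1/(1 + 0.3011) = 0.7686
Mu-84: 76.9%, Mu-86: 23.1%.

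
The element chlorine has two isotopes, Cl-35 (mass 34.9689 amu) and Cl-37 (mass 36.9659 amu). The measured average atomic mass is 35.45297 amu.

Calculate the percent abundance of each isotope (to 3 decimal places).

Cl-35: 75.760%, Cl-37: 24.240%

Writing the weighted mean with unknown fraction x of Cl-35:
34.9689·x + 36.9659·(1 − x) = 35.45297
(34.9689 − 36.9659)·x = 35.45297 − 36.9659
x = -1.51293 / -1.9970 = 0.75760 → 75.760% Cl-35, 24.240% Cl-37.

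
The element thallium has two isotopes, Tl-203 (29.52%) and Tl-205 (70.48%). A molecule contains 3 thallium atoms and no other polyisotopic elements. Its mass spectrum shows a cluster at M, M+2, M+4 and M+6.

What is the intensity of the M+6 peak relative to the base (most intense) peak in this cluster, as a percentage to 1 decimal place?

Binomial terms of (0.2952 + 0.7048)^3: M 0.0257, M+2 0.1843, M+4 0.4399, M+6 0.3501 → M+4 is the base peak.
P(M+4) = C(3,2) × 0.2952^1 × 0.7048^2 = 3 × 0.2952 × 0.49674304 = 0.439916 (base)
P(M+6) = C(3,3) × 0.2952^0 × 0.7048^3 = 1 × 1.0000 × 0.35010449 = 0.350104
Relative intensity = 0.350104 / 0.439916 × 100 = 79.6

79.6%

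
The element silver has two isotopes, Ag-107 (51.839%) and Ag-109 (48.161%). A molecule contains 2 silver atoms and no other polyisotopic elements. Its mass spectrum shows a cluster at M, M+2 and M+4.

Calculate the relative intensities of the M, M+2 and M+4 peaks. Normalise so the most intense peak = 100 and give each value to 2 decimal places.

53.82 : 100.00 : 46.45

The 2 Ag atoms are independent, so intensities follow the terms of (0.51839 + 0.48161)^2.
P(M) = 0.51839^2 = 0.268728
P(M+2) = 2 × 0.51839^1 × 0.48161^1 = 0.499324
P(M+4) = 0.48161^2 = 0.231948
The M+2 peak is largest (0.499324); scaling to 100 gives 53.82 : 100.00 : 46.45.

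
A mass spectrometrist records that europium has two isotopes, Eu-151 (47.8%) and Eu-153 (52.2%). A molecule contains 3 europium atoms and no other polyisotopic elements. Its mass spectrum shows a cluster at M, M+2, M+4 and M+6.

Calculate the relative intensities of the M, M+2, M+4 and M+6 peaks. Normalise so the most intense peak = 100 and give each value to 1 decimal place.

28.0 : 91.6 : 100.0 : 36.4

The 3 Eu atoms are independent, so intensities follow the terms of (0.478 + 0.522)^3.
P(M) = 0.478^3 = 0.109215
P(M+2) = 3 × 0.478^2 × 0.522^1 = 0.357806
P(M+4) = 3 × 0.478^1 × 0.522^2 = 0.390742
P(M+6) = 0.522^3 = 0.142237
The M+4 peak is largest (0.390742); scaling to 100 gives 28.0 : 91.6 : 100.0 : 36.4.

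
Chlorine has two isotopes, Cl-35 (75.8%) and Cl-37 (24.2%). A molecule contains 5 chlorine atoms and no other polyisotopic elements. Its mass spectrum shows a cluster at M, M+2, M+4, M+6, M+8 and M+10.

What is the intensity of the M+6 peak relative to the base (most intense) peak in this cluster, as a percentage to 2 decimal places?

Term probabilities: M 0.2502, M+2 0.3994, M+4 0.2551, M+6 0.0814, M+8 0.0130, M+10 0.0008. Base peak = M+2.
P(M+2) = C(5,1) × 0.758^4 × 0.242^1 = 5 × 0.33012379 × 0.2420 = 0.399450 (base)
P(M+6) = C(5,3) × 0.758^2 × 0.242^3 = 10 × 0.574564 × 0.01417249 = 0.081430
Relative intensity = 0.081430 / 0.399450 × 100 = 20.39

20.39%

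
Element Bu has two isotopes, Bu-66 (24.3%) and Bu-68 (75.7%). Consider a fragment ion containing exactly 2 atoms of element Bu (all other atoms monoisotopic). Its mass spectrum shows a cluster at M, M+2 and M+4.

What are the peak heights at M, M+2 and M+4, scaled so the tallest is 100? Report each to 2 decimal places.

10.30 : 64.20 : 100.00

Expanding (0.243 + 0.757)^2:
P(M) = 0.243^2 = 0.059049
P(M+2) = 2 × 0.243^1 × 0.757^1 = 0.367902
P(M+4) = 0.757^2 = 0.573049
The M+4 peak is largest (0.573049); scaling to 100 gives 10.30 : 64.20 : 100.00.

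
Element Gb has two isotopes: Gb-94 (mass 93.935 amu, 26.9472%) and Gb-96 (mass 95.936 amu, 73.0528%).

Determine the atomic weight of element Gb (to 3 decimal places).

95.397 amu

Weight each isotope mass by its fractional abundance: 0.269472 × 93.935 + 0.730528 × 95.936
= 25.3129 + 70.0839 = 95.3968 amu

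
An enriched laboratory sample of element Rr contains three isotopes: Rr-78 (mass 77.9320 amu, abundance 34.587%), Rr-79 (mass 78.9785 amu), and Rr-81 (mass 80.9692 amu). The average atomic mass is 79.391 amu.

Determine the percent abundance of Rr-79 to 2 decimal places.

Let x and y be the fractions of Rr-79 and Rr-81. Then x + y = 1 − 0.34587 = 0.65413 and 78.9785x + 80.9692y = 79.391 − 0.34587×77.9320 = 52.43665916.
Substituting: 78.9785x + 80.9692(0.65413 − x) = 52.43665916
(78.9785 − 80.9692)x = -0.527723636  ⇒  x = 0.26509, y = 0.38904
Rr-79: 26.51%, Rr-81: 38.90%.

26.51%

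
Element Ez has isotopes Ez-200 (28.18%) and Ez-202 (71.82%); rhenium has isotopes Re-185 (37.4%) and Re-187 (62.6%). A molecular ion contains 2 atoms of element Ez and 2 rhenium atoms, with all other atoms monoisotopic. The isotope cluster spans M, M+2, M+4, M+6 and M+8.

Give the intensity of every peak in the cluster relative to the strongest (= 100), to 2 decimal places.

2.78 : 23.44 : 73.17 : 100.00 : 50.51

Element Ez pattern (n=2): 0.07941124 : 0.40477752 : 0.51581124
Rhenium pattern (n=2): 0.139876 : 0.468248 : 0.391876
Convolve the two distributions (both contribute in 2-u steps):
  M: 0.07941124×0.139876 = 0.011108
  M+2: 0.07941124×0.468248 + 0.40477752×0.139876 = 0.093803
  M+4: 0.07941124×0.391876 + 0.40477752×0.468248 + 0.51581124×0.139876 = 0.292805
  M+6: 0.40477752×0.391876 + 0.51581124×0.468248 = 0.400150
  M+8: 0.51581124×0.391876 = 0.202134
Scale to base peak (0.400150) = 100: 2.78 : 23.44 : 73.17 : 100.00 : 50.51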